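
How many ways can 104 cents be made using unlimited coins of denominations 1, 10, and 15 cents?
Coefficient of x^104 in 1/(1-x^1) · 1/(1-x^10) · 1/(1-x^15). Case on j = number of 15-cent coins (j = 0..6); remainder r = 104 - 15j is made from {1,10} in ⌊r/10⌋+1 ways. r = 104, 89, 74, 59, 44, 29, 14 → 11 + 9 + 8 + 6 + 5 + 3 + 2 = 44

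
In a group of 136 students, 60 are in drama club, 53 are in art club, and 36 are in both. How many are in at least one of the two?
|A∪B| = |A| + |B| - |A∩B| = 60 + 53 - 36 = 77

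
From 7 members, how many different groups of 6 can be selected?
C(7,6) = 7!/(6!×1!) = 7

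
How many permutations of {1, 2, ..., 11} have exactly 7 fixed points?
Choose the 7 fixed points C(11,7) = 330, derange the rest: !4 = Σ_{j=0}^{4} (-1)^j·4!/j! = 24 - 24 + 12 - 4 + 1 = 9. Product = 330 × 9 = 2970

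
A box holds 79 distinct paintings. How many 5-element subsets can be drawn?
C(79,5) = 79!/(5!×74!) = 22537515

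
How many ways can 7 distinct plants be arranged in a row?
7! = 5040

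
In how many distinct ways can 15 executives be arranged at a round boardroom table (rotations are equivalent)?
Circular: fix one position, arrange the rest. (15-1)! = 87178291200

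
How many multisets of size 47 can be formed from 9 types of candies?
C(47+9-1, 9-1) = C(55, 8) = 1217566350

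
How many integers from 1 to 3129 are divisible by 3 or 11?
⌊3129/3⌋ + ⌊3129/11⌋ - ⌊3129/33⌋ = 1043 + 284 - 94 = 1233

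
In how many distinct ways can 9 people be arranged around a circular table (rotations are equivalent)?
Circular: fix one position, arrange the rest. (9-1)! = 40320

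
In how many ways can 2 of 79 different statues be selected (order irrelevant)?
C(79,2) = 79!/(2!×77!) = 3081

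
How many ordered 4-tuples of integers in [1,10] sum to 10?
Coefficient of x^10 in (x + x² + ... + x^10)^4. By inclusion-exclusion on dice exceeding 10: Σ_j (-1)^j C(4,j)·C(10-1-10j, 3) = C(4,0)·C(9,3) = 1·84 = 84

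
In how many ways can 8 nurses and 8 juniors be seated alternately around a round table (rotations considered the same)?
Fix one of the nurses: (8-1)! ways for the remaining nurses, × 8! ways for the juniors = 5040 × 40320 = 203212800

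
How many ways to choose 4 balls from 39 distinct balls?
C(39,4) = 39!/(4!×35!) = 82251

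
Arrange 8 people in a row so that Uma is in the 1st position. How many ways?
Fix one position: (8-1)! = 5040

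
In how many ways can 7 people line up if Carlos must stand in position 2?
Fix one position: (7-1)! = 720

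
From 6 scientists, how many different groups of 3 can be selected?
C(6,3) = 6!/(3!×3!) = 20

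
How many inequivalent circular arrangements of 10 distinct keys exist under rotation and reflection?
(10-1)!/2 = 362880/2 = 181440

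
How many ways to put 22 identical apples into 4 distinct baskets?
C(22+4-1, 4-1) = C(25, 3) = 2300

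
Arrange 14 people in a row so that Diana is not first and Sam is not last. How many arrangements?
By inclusion-exclusion: 14! - 2×(14-1)! + (14-2)! = 87178291200 - 12454041600 + 479001600 = 75203251200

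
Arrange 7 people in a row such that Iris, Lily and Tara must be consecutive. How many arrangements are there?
Treat the 3 as one block: (7-3+1)! × 3! = 120 × 6 = 720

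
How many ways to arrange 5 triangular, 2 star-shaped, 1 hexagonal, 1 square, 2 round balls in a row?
11! / (5! × 2! × 1! × 1! × 2!) = 83160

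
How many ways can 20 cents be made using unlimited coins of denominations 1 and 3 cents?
Coefficient of x^20 in 1/(1-x^1) · 1/(1-x^3). Use j coins of 3 for j = 0..⌊20/3⌋ = 6, the rest in 1s: 6 + 1 = 7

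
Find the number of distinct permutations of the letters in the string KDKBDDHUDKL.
11! / (1! × 3! × 4! × 1! × 1! × 1!) = 277200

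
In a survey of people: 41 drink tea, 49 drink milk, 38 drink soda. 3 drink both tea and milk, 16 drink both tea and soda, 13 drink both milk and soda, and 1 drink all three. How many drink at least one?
|A∪B∪C| = 41+49+38-3-16-13+1 = 97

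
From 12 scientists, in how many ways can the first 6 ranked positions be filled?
P(12,6) = 12!/(12-6)! = 665280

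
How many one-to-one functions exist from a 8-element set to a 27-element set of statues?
P(27,8) = 27!/(27-8)! = 89513424000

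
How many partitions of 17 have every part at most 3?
Let r_j(i) = number of partitions of i into parts ≤ j, for i = 0..17. r_1(i) = 1 for all i; r_j(i) = r_{j-1}(i) + r_j(i-j). Rows j = 2..3: ≤2: 1 1 2 2 3 3 4 4 5 5 6 6 7 7 8 8 9 9; ≤3: 1 1 2 3 4 5 7 8 10 12 14 16 19 21 24 27 30 33. r_3(17) = 33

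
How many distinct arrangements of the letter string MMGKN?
5! / (2! × 1! × 1! × 1!) = 60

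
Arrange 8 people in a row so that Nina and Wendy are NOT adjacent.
Total - adjacent = 8! - (8-1)!×2 = 40320 - 10080 = 30240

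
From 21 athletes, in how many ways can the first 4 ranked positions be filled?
P(21,4) = 21!/(21-4)! = 143640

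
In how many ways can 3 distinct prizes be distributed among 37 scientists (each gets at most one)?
P(37,3) = 37!/(37-3)! = 46620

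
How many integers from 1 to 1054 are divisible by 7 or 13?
⌊1054/7⌋ + ⌊1054/13⌋ - ⌊1054/91⌋ = 150 + 81 - 11 = 220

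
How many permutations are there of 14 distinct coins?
14! = 87178291200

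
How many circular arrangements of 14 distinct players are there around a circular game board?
Circular: fix one position, arrange the rest. (14-1)! = 6227020800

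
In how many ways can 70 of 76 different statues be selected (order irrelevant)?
C(76,70) = 76!/(70!×6!) = 218618940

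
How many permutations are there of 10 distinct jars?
10! = 3628800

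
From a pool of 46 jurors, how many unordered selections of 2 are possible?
C(46,2) = 46!/(2!×44!) = 1035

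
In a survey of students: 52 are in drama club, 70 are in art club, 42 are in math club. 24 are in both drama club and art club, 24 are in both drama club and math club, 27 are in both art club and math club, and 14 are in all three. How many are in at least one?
|A∪B∪C| = 52+70+42-24-24-27+14 = 103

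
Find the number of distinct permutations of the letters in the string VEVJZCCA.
8! / (2! × 1! × 1! × 1! × 2! × 1!) = 10080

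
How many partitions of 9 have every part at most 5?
Let r_j(i) = number of partitions of i into parts ≤ j, for i = 0..9. r_1(i) = 1 for all i; r_j(i) = r_{j-1}(i) + r_j(i-j). Rows j = 2..5: ≤2: 1 1 2 2 3 3 4 4 5 5; ≤3: 1 1 2 3 4 5 7 8 10 12; ≤4: 1 1 2 3 5 6 9 11 15 18; ≤5: 1 1 2 3 5 7 10 13 18 23. r_5(9) = 23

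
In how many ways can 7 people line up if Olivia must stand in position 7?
Fix one position: (7-1)! = 720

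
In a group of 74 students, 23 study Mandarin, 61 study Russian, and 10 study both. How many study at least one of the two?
|A∪B| = |A| + |B| - |A∩B| = 23 + 61 - 10 = 74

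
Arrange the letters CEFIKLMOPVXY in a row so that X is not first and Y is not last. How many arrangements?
By inclusion-exclusion: 12! - 2×(12-1)! + (12-2)! = 479001600 - 79833600 + 3628800 = 402796800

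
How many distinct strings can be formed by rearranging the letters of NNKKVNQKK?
9! / (4! × 1! × 1! × 3!) = 2520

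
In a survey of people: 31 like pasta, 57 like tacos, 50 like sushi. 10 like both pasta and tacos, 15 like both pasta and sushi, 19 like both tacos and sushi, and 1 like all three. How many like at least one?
|A∪B∪C| = 31+57+50-10-15-19+1 = 95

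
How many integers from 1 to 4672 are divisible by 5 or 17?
⌊4672/5⌋ + ⌊4672/17⌋ - ⌊4672/85⌋ = 934 + 274 - 54 = 1154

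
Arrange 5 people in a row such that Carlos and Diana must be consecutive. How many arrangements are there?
Treat the 2 as one block: (5-2+1)! × 2! = 24 × 2 = 48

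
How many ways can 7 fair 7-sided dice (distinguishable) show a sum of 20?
Coefficient of x^20 in (x + x² + ... + x^7)^7. By inclusion-exclusion on dice exceeding 7: Σ_j (-1)^j C(7,j)·C(20-1-7j, 6) = C(7,0)·C(19,6) - C(7,1)·C(12,6) = 1·27132 - 7·924 = 20664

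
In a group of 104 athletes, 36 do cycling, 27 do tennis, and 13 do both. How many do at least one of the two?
|A∪B| = |A| + |B| - |A∩B| = 36 + 27 - 13 = 50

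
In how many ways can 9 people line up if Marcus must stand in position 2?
Fix one position: (9-1)! = 40320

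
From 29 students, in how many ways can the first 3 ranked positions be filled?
P(29,3) = 29!/(29-3)! = 21924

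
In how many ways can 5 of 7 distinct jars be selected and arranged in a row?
P(7,5) = 7!/(7-5)! = 2520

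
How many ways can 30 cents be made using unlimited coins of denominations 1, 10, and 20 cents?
Coefficient of x^30 in 1/(1-x^1) · 1/(1-x^10) · 1/(1-x^20). Case on j = number of 20-cent coins (j = 0..1); remainder r = 30 - 20j is made from {1,10} in ⌊r/10⌋+1 ways. r = 30, 10 → 4 + 2 = 6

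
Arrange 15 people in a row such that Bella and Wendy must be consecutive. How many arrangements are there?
Treat the 2 as one block: (15-2+1)! × 2! = 87178291200 × 2 = 174356582400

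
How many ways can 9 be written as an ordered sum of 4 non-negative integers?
C(9+4-1, 4-1) = C(12, 3) = 220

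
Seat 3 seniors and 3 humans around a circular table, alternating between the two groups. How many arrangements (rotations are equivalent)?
Fix one of the seniors: (3-1)! ways for the remaining seniors, × 3! ways for the humans = 2 × 6 = 12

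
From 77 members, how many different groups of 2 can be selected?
C(77,2) = 77!/(2!×75!) = 2926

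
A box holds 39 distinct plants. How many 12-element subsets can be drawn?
C(39,12) = 39!/(12!×27!) = 3910797436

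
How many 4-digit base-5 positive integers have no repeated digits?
First digit: 4 choices (nonzero). Then descending: 4 × 4 × 3 × 2 = 96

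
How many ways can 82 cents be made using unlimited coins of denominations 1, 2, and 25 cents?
Coefficient of x^82 in 1/(1-x^1) · 1/(1-x^2) · 1/(1-x^25). Case on j = number of 25-cent coins (j = 0..3); remainder r = 82 - 25j is made from {1,2} in ⌊r/2⌋+1 ways. r = 82, 57, 32, 7 → 42 + 29 + 17 + 4 = 92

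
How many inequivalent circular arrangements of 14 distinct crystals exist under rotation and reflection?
(14-1)!/2 = 6227020800/2 = 3113510400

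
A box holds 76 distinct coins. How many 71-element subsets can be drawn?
C(76,71) = 76!/(71!×5!) = 18474840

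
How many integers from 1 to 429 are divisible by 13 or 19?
⌊429/13⌋ + ⌊429/19⌋ - ⌊429/247⌋ = 33 + 22 - 1 = 54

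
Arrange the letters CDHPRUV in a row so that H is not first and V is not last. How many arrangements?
By inclusion-exclusion: 7! - 2×(7-1)! + (7-2)! = 5040 - 1440 + 120 = 3720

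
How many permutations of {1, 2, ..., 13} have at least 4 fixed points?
Exactly j fixed points: C(13,j)·!(13-j); sum over j ≥ 4 (derangement numbers via !m = (m-1)·(!(m-1) + !(m-2)): !0..!9 = 1, 0, 1, 2, 9, 44, 265, 1854, 14833, 133496). Σ_{j=4}^{13} C(13,j)·!(13-j) = C(13,4)·!9 + C(13,5)·!8 + C(13,6)·!7 + C(13,7)·!6 + C(13,8)·!5 + C(13,9)·!4 + C(13,10)·!3 + C(13,11)·!2 + C(13,12)·!1 + C(13,13)·!0 = 715·133496 + 1287·14833 + 1716·1854 + 1716·265 + 1287·44 + 715·9 + 286·2 + 78·1 + 13·0 + 1·1 = 118239629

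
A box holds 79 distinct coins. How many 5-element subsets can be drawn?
C(79,5) = 79!/(5!×74!) = 22537515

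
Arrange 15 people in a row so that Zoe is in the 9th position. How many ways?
Fix one position: (15-1)! = 87178291200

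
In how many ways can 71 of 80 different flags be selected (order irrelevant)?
C(80,71) = 80!/(71!×9!) = 231900297200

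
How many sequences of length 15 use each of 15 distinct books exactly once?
15! = 1307674368000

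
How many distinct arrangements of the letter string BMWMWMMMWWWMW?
13! / (6! × 1! × 6!) = 12012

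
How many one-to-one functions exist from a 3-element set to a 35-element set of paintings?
P(35,3) = 35!/(35-3)! = 39270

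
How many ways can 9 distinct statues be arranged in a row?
9! = 362880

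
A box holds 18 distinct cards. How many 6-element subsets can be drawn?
C(18,6) = 18!/(6!×12!) = 18564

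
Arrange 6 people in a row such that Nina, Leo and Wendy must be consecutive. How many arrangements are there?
Treat the 3 as one block: (6-3+1)! × 3! = 24 × 6 = 144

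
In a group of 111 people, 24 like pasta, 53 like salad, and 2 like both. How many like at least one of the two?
|A∪B| = |A| + |B| - |A∩B| = 24 + 53 - 2 = 75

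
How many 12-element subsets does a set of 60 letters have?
C(60,12) = 60!/(12!×48!) = 1399358844975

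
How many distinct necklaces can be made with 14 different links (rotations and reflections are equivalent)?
(14-1)!/2 = 6227020800/2 = 3113510400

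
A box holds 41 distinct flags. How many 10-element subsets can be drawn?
C(41,10) = 41!/(10!×31!) = 1121099408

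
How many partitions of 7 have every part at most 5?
Let r_j(i) = number of partitions of i into parts ≤ j, for i = 0..7. r_1(i) = 1 for all i; r_j(i) = r_{j-1}(i) + r_j(i-j). Rows j = 2..5: ≤2: 1 1 2 2 3 3 4 4; ≤3: 1 1 2 3 4 5 7 8; ≤4: 1 1 2 3 5 6 9 11; ≤5: 1 1 2 3 5 7 10 13. r_5(7) = 13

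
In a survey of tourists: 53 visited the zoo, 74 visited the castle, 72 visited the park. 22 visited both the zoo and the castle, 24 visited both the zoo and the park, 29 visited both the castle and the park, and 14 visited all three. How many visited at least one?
|A∪B∪C| = 53+74+72-22-24-29+14 = 138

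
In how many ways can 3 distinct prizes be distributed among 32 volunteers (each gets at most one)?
P(32,3) = 32!/(32-3)! = 29760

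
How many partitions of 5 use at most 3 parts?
By conjugation, equals partitions of 5 into parts ≤ 3. Let r_j(i) = number of partitions of i into parts ≤ j, for i = 0..5. r_1(i) = 1 for all i; r_j(i) = r_{j-1}(i) + r_j(i-j). Rows j = 2..3: ≤2: 1 1 2 2 3 3; ≤3: 1 1 2 3 4 5. r_3(5) = 5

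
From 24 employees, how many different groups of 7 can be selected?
C(24,7) = 24!/(7!×17!) = 346104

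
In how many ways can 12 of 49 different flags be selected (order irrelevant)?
C(49,12) = 49!/(12!×37!) = 92263734836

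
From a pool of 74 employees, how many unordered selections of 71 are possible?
C(74,71) = 74!/(71!×3!) = 64824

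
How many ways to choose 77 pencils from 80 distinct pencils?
C(80,77) = 80!/(77!×3!) = 82160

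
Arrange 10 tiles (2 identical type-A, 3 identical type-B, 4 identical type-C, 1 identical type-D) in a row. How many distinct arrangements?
10! / (2! × 3! × 4! × 1!) = 12600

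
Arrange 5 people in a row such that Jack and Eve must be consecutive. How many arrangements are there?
Treat the 2 as one block: (5-2+1)! × 2! = 24 × 2 = 48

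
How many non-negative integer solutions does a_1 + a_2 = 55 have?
C(55+2-1, 2-1) = C(56, 1) = 56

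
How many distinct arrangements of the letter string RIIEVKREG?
9! / (2! × 1! × 2! × 1! × 2! × 1!) = 45360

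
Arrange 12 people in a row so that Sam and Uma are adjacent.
Treat as block: (12-1)! × 2! = 39916800 × 2 = 79833600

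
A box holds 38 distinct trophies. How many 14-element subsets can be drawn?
C(38,14) = 38!/(14!×24!) = 9669554100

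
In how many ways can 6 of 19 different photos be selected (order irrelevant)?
C(19,6) = 19!/(6!×13!) = 27132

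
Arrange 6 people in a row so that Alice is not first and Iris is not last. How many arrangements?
By inclusion-exclusion: 6! - 2×(6-1)! + (6-2)! = 720 - 240 + 24 = 504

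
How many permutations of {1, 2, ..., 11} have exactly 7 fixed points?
Choose the 7 fixed points C(11,7) = 330, derange the rest: !4 = Σ_{j=0}^{4} (-1)^j·4!/j! = 24 - 24 + 12 - 4 + 1 = 9. Product = 330 × 9 = 2970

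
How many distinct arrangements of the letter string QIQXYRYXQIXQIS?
14! / (3! × 4! × 3! × 1! × 2! × 1!) = 50450400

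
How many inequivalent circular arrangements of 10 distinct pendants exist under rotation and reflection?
(10-1)!/2 = 362880/2 = 181440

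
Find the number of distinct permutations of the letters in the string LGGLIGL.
7! / (3! × 1! × 3!) = 140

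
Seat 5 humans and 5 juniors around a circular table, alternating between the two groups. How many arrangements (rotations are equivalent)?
Fix one of the humans: (5-1)! ways for the remaining humans, × 5! ways for the juniors = 24 × 120 = 2880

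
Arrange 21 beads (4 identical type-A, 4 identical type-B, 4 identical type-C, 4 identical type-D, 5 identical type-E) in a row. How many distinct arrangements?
21! / (4! × 4! × 4! × 4! × 5!) = 1283268987000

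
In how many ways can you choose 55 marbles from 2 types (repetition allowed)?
C(55+2-1, 2-1) = C(56, 1) = 56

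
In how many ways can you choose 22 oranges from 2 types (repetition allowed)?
C(22+2-1, 2-1) = C(23, 1) = 23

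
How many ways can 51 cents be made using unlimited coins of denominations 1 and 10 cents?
Coefficient of x^51 in 1/(1-x^1) · 1/(1-x^10). Use j coins of 10 for j = 0..⌊51/10⌋ = 5, the rest in 1s: 5 + 1 = 6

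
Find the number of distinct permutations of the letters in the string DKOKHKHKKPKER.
13! / (1! × 1! × 1! × 1! × 6! × 2! × 1!) = 4324320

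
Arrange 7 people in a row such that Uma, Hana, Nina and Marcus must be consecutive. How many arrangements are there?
Treat the 4 as one block: (7-4+1)! × 4! = 24 × 24 = 576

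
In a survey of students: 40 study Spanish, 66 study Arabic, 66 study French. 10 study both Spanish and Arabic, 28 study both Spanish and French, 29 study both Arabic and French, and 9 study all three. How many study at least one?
|A∪B∪C| = 40+66+66-10-28-29+9 = 114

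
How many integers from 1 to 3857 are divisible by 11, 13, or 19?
⌊3857/11⌋+⌊3857/13⌋+⌊3857/19⌋ - ⌊3857/143⌋-⌊3857/209⌋-⌊3857/247⌋ + ⌊3857/2717⌋ = 350+296+203 - 26-18-15 + 1 = 791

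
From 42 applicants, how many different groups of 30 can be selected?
C(42,30) = 42!/(30!×12!) = 11058116888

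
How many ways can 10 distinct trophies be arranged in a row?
10! = 3628800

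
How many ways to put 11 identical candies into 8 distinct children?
C(11+8-1, 8-1) = C(18, 7) = 31824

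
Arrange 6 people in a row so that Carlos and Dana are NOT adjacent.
Total - adjacent = 6! - (6-1)!×2 = 720 - 240 = 480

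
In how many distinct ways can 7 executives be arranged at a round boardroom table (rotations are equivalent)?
Circular: fix one position, arrange the rest. (7-1)! = 720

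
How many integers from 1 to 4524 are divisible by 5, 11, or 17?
⌊4524/5⌋+⌊4524/11⌋+⌊4524/17⌋ - ⌊4524/55⌋-⌊4524/85⌋-⌊4524/187⌋ + ⌊4524/935⌋ = 904+411+266 - 82-53-24 + 4 = 1426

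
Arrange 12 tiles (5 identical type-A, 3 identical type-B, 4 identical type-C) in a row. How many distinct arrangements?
12! / (5! × 3! × 4!) = 27720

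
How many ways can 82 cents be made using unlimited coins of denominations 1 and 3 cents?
Coefficient of x^82 in 1/(1-x^1) · 1/(1-x^3). Use j coins of 3 for j = 0..⌊82/3⌋ = 27, the rest in 1s: 27 + 1 = 28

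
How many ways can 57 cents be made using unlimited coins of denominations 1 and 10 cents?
Coefficient of x^57 in 1/(1-x^1) · 1/(1-x^10). Use j coins of 10 for j = 0..⌊57/10⌋ = 5, the rest in 1s: 5 + 1 = 6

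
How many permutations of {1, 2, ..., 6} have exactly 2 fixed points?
Choose the 2 fixed points C(6,2) = 15, derange the rest: !4 = Σ_{j=0}^{4} (-1)^j·4!/j! = 24 - 24 + 12 - 4 + 1 = 9. Product = 15 × 9 = 135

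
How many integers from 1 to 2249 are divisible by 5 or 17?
⌊2249/5⌋ + ⌊2249/17⌋ - ⌊2249/85⌋ = 449 + 132 - 26 = 555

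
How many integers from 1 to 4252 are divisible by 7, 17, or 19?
⌊4252/7⌋+⌊4252/17⌋+⌊4252/19⌋ - ⌊4252/119⌋-⌊4252/133⌋-⌊4252/323⌋ + ⌊4252/2261⌋ = 607+250+223 - 35-31-13 + 1 = 1002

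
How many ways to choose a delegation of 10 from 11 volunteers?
C(11,10) = 11!/(10!×1!) = 11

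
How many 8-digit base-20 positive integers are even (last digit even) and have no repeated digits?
Last∈{0,2,4,6,8,10,12,14,16,18}. Last=0: 253955520. Last nonzero: 9×18×P(18,6) = 2165304960. Total = 2419260480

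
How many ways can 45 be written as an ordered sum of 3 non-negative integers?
C(45+3-1, 3-1) = C(47, 2) = 1081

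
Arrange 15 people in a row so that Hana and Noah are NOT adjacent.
Total - adjacent = 15! - (15-1)!×2 = 1307674368000 - 174356582400 = 1133317785600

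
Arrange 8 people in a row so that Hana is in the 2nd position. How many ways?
Fix one position: (8-1)! = 5040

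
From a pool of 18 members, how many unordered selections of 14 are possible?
C(18,14) = 18!/(14!×4!) = 3060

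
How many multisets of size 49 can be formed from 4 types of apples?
C(49+4-1, 4-1) = C(52, 3) = 22100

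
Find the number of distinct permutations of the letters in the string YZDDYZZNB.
9! / (2! × 1! × 3! × 1! × 2!) = 15120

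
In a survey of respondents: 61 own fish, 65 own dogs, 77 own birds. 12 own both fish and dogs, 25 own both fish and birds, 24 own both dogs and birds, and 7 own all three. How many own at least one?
|A∪B∪C| = 61+65+77-12-25-24+7 = 149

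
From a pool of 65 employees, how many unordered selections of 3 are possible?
C(65,3) = 65!/(3!×62!) = 43680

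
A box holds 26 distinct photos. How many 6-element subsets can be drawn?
C(26,6) = 26!/(6!×20!) = 230230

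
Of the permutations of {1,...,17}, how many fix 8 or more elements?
Exactly j fixed points: C(17,j)·!(17-j); sum over j ≥ 8 (derangement numbers via !m = (m-1)·(!(m-1) + !(m-2)): !0..!9 = 1, 0, 1, 2, 9, 44, 265, 1854, 14833, 133496). Σ_{j=8}^{17} C(17,j)·!(17-j) = C(17,8)·!9 + C(17,9)·!8 + C(17,10)·!7 + C(17,11)·!6 + C(17,12)·!5 + C(17,13)·!4 + C(17,14)·!3 + C(17,15)·!2 + C(17,16)·!1 + C(17,17)·!0 = 24310·133496 + 24310·14833 + 19448·1854 + 12376·265 + 6188·44 + 2380·9 + 680·2 + 136·1 + 17·0 + 1·1 = 3645509411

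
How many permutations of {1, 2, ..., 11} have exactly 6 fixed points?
Choose the 6 fixed points C(11,6) = 462, derange the rest: !5 = Σ_{j=0}^{5} (-1)^j·5!/j! = 120 - 120 + 60 - 20 + 5 - 1 = 44. Product = 462 × 44 = 20328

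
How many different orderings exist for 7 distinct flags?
7! = 5040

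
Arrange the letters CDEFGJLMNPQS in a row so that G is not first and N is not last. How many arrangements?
By inclusion-exclusion: 12! - 2×(12-1)! + (12-2)! = 479001600 - 79833600 + 3628800 = 402796800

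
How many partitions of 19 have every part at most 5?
Let r_j(i) = number of partitions of i into parts ≤ j, for i = 0..19. r_1(i) = 1 for all i; r_j(i) = r_{j-1}(i) + r_j(i-j). Rows j = 2..5: ≤2: 1 1 2 2 3 3 4 4 5 5 6 6 7 7 8 8 9 9 10 10; ≤3: 1 1 2 3 4 5 7 8 10 12 14 16 19 21 24 27 30 33 37 40; ≤4: 1 1 2 3 5 6 9 11 15 18 23 27 34 39 47 54 64 72 84 94; ≤5: 1 1 2 3 5 7 10 13 18 23 30 37 47 57 70 84 101 119 141 164. r_5(19) = 164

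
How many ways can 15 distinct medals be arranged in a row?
15! = 1307674368000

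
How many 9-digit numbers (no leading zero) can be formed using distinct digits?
First digit: 9 choices (nonzero). Then descending: 9 × 9 × 8 × 7 × 6 × 5 × 4 × 3 × 2 = 3265920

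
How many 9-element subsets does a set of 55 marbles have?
C(55,9) = 55!/(9!×46!) = 6358402050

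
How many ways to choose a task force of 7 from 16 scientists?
C(16,7) = 16!/(7!×9!) = 11440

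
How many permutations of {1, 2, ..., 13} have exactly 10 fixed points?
Choose the 10 fixed points C(13,10) = 286, derange the rest: !3 = Σ_{j=0}^{3} (-1)^j·3!/j! = 6 - 6 + 3 - 1 = 2. Product = 286 × 2 = 572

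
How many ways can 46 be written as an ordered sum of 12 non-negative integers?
C(46+12-1, 12-1) = C(57, 11) = 184509266760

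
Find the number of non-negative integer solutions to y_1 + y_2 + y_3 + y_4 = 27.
C(27+4-1, 4-1) = C(30, 3) = 4060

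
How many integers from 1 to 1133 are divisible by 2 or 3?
⌊1133/2⌋ + ⌊1133/3⌋ - ⌊1133/6⌋ = 566 + 377 - 188 = 755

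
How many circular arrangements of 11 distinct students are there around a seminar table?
Circular: fix one position, arrange the rest. (11-1)! = 3628800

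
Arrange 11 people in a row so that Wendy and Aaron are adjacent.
Treat as block: (11-1)! × 2! = 3628800 × 2 = 7257600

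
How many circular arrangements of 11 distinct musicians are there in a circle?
Circular: fix one position, arrange the rest. (11-1)! = 3628800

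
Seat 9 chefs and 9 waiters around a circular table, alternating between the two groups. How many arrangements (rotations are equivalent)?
Fix one of the chefs: (9-1)! ways for the remaining chefs, × 9! ways for the waiters = 40320 × 362880 = 14631321600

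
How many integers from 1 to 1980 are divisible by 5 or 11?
⌊1980/5⌋ + ⌊1980/11⌋ - ⌊1980/55⌋ = 396 + 180 - 36 = 540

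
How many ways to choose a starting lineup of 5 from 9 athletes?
C(9,5) = 9!/(5!×4!) = 126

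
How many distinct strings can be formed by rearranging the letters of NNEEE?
5! / (2! × 3!) = 10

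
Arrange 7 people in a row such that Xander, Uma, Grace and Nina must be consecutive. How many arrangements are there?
Treat the 4 as one block: (7-4+1)! × 4! = 24 × 24 = 576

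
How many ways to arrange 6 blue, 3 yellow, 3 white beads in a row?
12! / (6! × 3! × 3!) = 18480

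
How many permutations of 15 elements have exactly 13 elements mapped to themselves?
Choose the 13 fixed points C(15,13) = 105, derange the rest: !2 = Σ_{j=0}^{2} (-1)^j·2!/j! = 2 - 2 + 1 = 1. Product = 105 × 1 = 105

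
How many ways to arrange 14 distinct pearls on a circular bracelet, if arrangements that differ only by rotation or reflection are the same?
(14-1)!/2 = 6227020800/2 = 3113510400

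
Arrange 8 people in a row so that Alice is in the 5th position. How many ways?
Fix one position: (8-1)! = 5040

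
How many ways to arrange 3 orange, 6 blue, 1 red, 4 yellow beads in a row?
14! / (3! × 6! × 1! × 4!) = 840840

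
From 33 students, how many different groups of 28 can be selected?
C(33,28) = 33!/(28!×5!) = 237336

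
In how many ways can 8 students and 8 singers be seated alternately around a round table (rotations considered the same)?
Fix one of the students: (8-1)! ways for the remaining students, × 8! ways for the singers = 5040 × 40320 = 203212800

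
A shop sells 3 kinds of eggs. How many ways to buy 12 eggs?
C(12+3-1, 3-1) = C(14, 2) = 91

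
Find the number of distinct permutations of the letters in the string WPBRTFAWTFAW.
12! / (1! × 1! × 3! × 2! × 1! × 2! × 2!) = 9979200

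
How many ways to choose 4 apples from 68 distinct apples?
C(68,4) = 68!/(4!×64!) = 814385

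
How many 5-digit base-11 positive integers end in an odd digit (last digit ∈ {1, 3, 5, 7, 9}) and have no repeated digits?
Last∈{1,3,5,7,9}. Last=0: 0. Last nonzero: 5×9×P(9,3) = 22680. Total = 22680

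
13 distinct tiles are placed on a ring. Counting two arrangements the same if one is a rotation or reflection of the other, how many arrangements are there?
(13-1)!/2 = 479001600/2 = 239500800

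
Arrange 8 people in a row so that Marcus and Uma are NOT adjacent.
Total - adjacent = 8! - (8-1)!×2 = 40320 - 10080 = 30240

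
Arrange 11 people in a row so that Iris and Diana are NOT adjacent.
Total - adjacent = 11! - (11-1)!×2 = 39916800 - 7257600 = 32659200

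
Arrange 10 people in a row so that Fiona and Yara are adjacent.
Treat as block: (10-1)! × 2! = 362880 × 2 = 725760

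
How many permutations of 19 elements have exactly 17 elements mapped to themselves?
Choose the 17 fixed points C(19,17) = 171, derange the rest: !2 = Σ_{j=0}^{2} (-1)^j·2!/j! = 2 - 2 + 1 = 1. Product = 171 × 1 = 171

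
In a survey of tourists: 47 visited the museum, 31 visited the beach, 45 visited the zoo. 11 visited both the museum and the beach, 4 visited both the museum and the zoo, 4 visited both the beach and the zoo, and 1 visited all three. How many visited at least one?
|A∪B∪C| = 47+31+45-11-4-4+1 = 105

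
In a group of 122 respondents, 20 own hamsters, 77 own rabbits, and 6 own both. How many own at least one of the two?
|A∪B| = |A| + |B| - |A∩B| = 20 + 77 - 6 = 91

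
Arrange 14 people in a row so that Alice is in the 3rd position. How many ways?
Fix one position: (14-1)! = 6227020800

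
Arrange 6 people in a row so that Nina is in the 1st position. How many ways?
Fix one position: (6-1)! = 120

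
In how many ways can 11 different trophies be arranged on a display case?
11! = 39916800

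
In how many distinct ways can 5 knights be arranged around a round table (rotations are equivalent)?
Circular: fix one position, arrange the rest. (5-1)! = 24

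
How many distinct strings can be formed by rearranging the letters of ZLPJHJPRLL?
10! / (3! × 2! × 1! × 2! × 1! × 1!) = 151200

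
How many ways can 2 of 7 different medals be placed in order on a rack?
P(7,2) = 7!/(7-2)! = 42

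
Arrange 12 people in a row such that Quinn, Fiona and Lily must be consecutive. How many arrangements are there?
Treat the 3 as one block: (12-3+1)! × 3! = 3628800 × 6 = 21772800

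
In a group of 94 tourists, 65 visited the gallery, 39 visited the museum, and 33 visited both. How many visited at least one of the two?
|A∪B| = |A| + |B| - |A∩B| = 65 + 39 - 33 = 71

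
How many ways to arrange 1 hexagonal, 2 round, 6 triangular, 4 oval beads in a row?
13! / (1! × 2! × 6! × 4!) = 180180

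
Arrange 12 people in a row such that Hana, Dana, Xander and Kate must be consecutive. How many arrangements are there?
Treat the 4 as one block: (12-4+1)! × 4! = 362880 × 24 = 8709120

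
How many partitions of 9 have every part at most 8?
Let r_j(i) = number of partitions of i into parts ≤ j, for i = 0..9. r_1(i) = 1 for all i; r_j(i) = r_{j-1}(i) + r_j(i-j). Rows j = 2..8: ≤2: 1 1 2 2 3 3 4 4 5 5; ≤3: 1 1 2 3 4 5 7 8 10 12; ≤4: 1 1 2 3 5 6 9 11 15 18; ≤5: 1 1 2 3 5 7 10 13 18 23; ≤6: 1 1 2 3 5 7 11 14 20 26; ≤7: 1 1 2 3 5 7 11 15 21 28; ≤8: 1 1 2 3 5 7 11 15 22 29. r_8(9) = 29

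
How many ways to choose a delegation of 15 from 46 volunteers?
C(46,15) = 46!/(15!×31!) = 511738760544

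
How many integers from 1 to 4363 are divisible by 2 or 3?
⌊4363/2⌋ + ⌊4363/3⌋ - ⌊4363/6⌋ = 2181 + 1454 - 727 = 2908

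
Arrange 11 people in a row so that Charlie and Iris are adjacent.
Treat as block: (11-1)! × 2! = 3628800 × 2 = 7257600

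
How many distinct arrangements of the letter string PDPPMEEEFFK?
11! / (1! × 1! × 3! × 1! × 3! × 2!) = 554400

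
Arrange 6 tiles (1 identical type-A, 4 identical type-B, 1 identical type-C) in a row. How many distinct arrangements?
6! / (1! × 4! × 1!) = 30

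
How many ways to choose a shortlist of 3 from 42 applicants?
C(42,3) = 42!/(3!×39!) = 11480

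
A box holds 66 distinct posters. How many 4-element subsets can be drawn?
C(66,4) = 66!/(4!×62!) = 720720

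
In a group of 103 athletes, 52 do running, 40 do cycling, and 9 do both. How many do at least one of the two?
|A∪B| = |A| + |B| - |A∩B| = 52 + 40 - 9 = 83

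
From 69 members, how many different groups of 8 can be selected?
C(69,8) = 69!/(8!×61!) = 8361453672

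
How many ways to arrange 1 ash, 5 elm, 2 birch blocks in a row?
8! / (1! × 5! × 2!) = 168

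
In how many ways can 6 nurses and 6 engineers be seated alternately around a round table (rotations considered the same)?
Fix one of the nurses: (6-1)! ways for the remaining nurses, × 6! ways for the engineers = 120 × 720 = 86400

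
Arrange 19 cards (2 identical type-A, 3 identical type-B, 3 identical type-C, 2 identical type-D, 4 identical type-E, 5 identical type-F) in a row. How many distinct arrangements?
19! / (2! × 3! × 3! × 2! × 4! × 5!) = 293318625600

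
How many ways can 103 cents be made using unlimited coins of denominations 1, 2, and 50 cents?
Coefficient of x^103 in 1/(1-x^1) · 1/(1-x^2) · 1/(1-x^50). Case on j = number of 50-cent coins (j = 0..2); remainder r = 103 - 50j is made from {1,2} in ⌊r/2⌋+1 ways. r = 103, 53, 3 → 52 + 27 + 2 = 81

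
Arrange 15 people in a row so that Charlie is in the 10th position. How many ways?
Fix one position: (15-1)! = 87178291200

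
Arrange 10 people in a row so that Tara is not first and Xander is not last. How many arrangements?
By inclusion-exclusion: 10! - 2×(10-1)! + (10-2)! = 3628800 - 725760 + 40320 = 2943360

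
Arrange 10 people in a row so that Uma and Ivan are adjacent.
Treat as block: (10-1)! × 2! = 362880 × 2 = 725760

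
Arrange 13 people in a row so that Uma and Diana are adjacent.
Treat as block: (13-1)! × 2! = 479001600 × 2 = 958003200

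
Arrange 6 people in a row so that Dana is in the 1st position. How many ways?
Fix one position: (6-1)! = 120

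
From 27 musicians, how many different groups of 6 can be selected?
C(27,6) = 27!/(6!×21!) = 296010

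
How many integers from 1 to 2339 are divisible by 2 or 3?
⌊2339/2⌋ + ⌊2339/3⌋ - ⌊2339/6⌋ = 1169 + 779 - 389 = 1559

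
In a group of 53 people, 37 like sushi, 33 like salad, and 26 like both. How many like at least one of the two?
|A∪B| = |A| + |B| - |A∩B| = 37 + 33 - 26 = 44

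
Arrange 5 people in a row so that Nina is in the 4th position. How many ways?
Fix one position: (5-1)! = 24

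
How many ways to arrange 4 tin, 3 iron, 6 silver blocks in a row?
13! / (4! × 3! × 6!) = 60060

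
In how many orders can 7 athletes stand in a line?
7! = 5040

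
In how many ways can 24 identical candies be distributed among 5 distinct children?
C(24+5-1, 5-1) = C(28, 4) = 20475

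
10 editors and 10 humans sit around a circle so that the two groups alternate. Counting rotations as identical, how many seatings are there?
Fix one of the editors: (10-1)! ways for the remaining editors, × 10! ways for the humans = 362880 × 3628800 = 1316818944000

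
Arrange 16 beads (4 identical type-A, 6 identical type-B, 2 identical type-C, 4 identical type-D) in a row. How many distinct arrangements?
16! / (4! × 6! × 2! × 4!) = 25225200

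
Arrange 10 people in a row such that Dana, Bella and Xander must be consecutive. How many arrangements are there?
Treat the 3 as one block: (10-3+1)! × 3! = 40320 × 6 = 241920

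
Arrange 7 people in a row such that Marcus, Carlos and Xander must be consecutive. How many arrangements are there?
Treat the 3 as one block: (7-3+1)! × 3! = 120 × 6 = 720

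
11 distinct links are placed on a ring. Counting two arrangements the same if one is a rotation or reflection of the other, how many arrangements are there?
(11-1)!/2 = 3628800/2 = 1814400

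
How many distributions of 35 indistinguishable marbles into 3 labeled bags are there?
C(35+3-1, 3-1) = C(37, 2) = 666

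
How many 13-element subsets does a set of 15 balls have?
C(15,13) = 15!/(13!×2!) = 105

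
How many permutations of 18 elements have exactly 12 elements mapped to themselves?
Choose the 12 fixed points C(18,12) = 18564, derange the rest: !6 = Σ_{j=0}^{6} (-1)^j·6!/j! = 720 - 720 + 360 - 120 + 30 - 6 + 1 = 265. Product = 18564 × 265 = 4919460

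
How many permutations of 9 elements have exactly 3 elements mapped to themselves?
Choose the 3 fixed points C(9,3) = 84, derange the rest: !6 = Σ_{j=0}^{6} (-1)^j·6!/j! = 720 - 720 + 360 - 120 + 30 - 6 + 1 = 265. Product = 84 × 265 = 22260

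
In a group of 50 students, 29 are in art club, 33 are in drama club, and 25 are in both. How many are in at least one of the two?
|A∪B| = |A| + |B| - |A∩B| = 29 + 33 - 25 = 37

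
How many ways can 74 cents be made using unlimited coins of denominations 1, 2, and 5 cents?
Coefficient of x^74 in 1/(1-x^1) · 1/(1-x^2) · 1/(1-x^5). Case on j = number of 5-cent coins (j = 0..14); remainder r = 74 - 5j is made from {1,2} in ⌊r/2⌋+1 ways. r = 74, 69, 64, 59, 54, 49, 44, 39, 34, 29, 24, 19, 14, 9, 4 → 38 + 35 + 33 + 30 + 28 + 25 + 23 + 20 + 18 + 15 + 13 + 10 + 8 + 5 + 3 = 304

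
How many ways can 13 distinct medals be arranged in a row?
13! = 6227020800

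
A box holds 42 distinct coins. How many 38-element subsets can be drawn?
C(42,38) = 42!/(38!×4!) = 111930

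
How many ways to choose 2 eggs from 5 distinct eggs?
C(5,2) = 5!/(2!×3!) = 10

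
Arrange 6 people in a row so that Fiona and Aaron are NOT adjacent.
Total - adjacent = 6! - (6-1)!×2 = 720 - 240 = 480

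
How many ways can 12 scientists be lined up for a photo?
12! = 479001600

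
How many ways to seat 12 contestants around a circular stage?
Circular: fix one position, arrange the rest. (12-1)! = 39916800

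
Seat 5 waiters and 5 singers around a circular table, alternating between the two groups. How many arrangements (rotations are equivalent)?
Fix one of the waiters: (5-1)! ways for the remaining waiters, × 5! ways for the singers = 24 × 120 = 2880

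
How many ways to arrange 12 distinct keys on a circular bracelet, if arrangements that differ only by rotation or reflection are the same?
(12-1)!/2 = 39916800/2 = 19958400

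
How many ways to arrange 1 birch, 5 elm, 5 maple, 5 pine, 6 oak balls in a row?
22! / (1! × 5! × 5! × 5! × 6!) = 903421366848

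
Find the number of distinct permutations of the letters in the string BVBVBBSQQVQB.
12! / (3! × 1! × 5! × 3!) = 110880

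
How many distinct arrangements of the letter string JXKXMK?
6! / (1! × 2! × 2! × 1!) = 180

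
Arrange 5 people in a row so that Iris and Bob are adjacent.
Treat as block: (5-1)! × 2! = 24 × 2 = 48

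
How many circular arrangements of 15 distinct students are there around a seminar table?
Circular: fix one position, arrange the rest. (15-1)! = 87178291200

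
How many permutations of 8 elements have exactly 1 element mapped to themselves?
Choose the 1 fixed point C(8,1) = 8, derange the rest: !7 = Σ_{j=0}^{7} (-1)^j·7!/j! = 5040 - 5040 + 2520 - 840 + 210 - 42 + 7 - 1 = 1854. Product = 8 × 1854 = 14832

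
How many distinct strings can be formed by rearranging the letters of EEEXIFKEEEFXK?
13! / (2! × 6! × 1! × 2! × 2!) = 1081080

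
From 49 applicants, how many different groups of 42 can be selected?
C(49,42) = 49!/(42!×7!) = 85900584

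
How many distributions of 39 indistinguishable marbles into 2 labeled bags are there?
C(39+2-1, 2-1) = C(40, 1) = 40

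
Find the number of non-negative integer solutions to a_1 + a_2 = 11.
C(11+2-1, 2-1) = C(12, 1) = 12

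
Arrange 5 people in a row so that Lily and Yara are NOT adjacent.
Total - adjacent = 5! - (5-1)!×2 = 120 - 48 = 72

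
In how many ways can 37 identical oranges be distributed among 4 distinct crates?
C(37+4-1, 4-1) = C(40, 3) = 9880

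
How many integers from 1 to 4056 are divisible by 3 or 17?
⌊4056/3⌋ + ⌊4056/17⌋ - ⌊4056/51⌋ = 1352 + 238 - 79 = 1511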